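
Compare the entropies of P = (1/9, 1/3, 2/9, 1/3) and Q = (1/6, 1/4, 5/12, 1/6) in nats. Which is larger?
P

Computing entropies in nats:
H(P) = 1.3108
H(Q) = 1.3086

Distribution P has higher entropy.

Intuition: The distribution closer to uniform (more spread out) has higher entropy.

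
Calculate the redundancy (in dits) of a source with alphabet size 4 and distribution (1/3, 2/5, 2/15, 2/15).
0.0505 dits

Redundancy measures how far a source is from maximum entropy:
R = H_max - H(X)

Maximum entropy for 4 symbols: H_max = log_10(4) = 0.6021 dits
Actual entropy: H(X) = 0.5516 dits
Redundancy: R = 0.6021 - 0.5516 = 0.0505 dits

This redundancy represents potential for compression: the source could be compressed by 0.0505 dits per symbol.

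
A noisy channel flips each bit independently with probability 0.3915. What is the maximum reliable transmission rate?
0.0342 bits

For a binary symmetric channel (BSC) with error probability p:
Capacity C = 1 - H(p) bits per symbol

where H(p) = -p log₂(p) - (1-p) log₂(1-p) is the binary entropy function.

H(0.3915) = 0.9658 bits
C = 1 - 0.9658 = 0.0342 bits per symbol

This means we can reliably transmit up to 0.0342 bits of information per channel use.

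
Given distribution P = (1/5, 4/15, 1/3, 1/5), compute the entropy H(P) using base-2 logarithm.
1.9656 bits

Shannon entropy is H(X) = -Σ p(x) log p(x).

For P = (1/5, 4/15, 1/3, 1/5):
H = -1/5 × log_2(1/5) -4/15 × log_2(4/15) -1/3 × log_2(1/3) -1/5 × log_2(1/5)
H = 1.9656 bits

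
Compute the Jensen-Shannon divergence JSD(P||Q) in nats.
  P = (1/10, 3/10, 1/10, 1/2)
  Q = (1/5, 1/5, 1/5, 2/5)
0.0248 nats

Jensen-Shannon divergence is:
JSD(P||Q) = 0.5 × D_KL(P||M) + 0.5 × D_KL(Q||M)
where M = 0.5 × (P + Q) is the mixture distribution.

M = 0.5 × (1/10, 3/10, 1/10, 1/2) + 0.5 × (1/5, 1/5, 1/5, 2/5) = (3/20, 1/4, 3/20, 9/20)

D_KL(P||M) = 0.0263 nats
D_KL(Q||M) = 0.0233 nats

JSD(P||Q) = 0.5 × 0.0263 + 0.5 × 0.0233 = 0.0248 nats

Unlike KL divergence, JSD is symmetric and bounded: 0 ≤ JSD ≤ log(2).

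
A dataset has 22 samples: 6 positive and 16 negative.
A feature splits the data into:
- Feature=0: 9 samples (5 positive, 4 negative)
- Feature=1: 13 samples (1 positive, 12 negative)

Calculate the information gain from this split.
0.2087 bits

Information Gain = H(Y) - H(Y|Feature)

Before split:
P(positive) = 6/22 = 0.2727
H(Y) = 0.8454 bits

After split:
Feature=0: H = 0.9911 bits (weight = 9/22)
Feature=1: H = 0.3912 bits (weight = 13/22)
H(Y|Feature) = (9/22)×0.9911 + (13/22)×0.3912 = 0.6366 bits

Information Gain = 0.8454 - 0.6366 = 0.2087 bits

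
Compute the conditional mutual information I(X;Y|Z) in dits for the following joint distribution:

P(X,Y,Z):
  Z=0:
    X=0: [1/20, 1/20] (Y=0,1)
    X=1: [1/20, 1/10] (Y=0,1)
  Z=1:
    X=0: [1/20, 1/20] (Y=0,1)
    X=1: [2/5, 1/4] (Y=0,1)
0.0025 dits

Conditional mutual information: I(X;Y|Z) = H(X|Z) + H(Y|Z) - H(X,Y|Z)

H(Z) = 0.2442
H(X,Z) = 0.4452 → H(X|Z) = 0.2010
H(Y,Z) = 0.5365 → H(Y|Z) = 0.2923
H(X,Y,Z) = 0.7349 → H(X,Y|Z) = 0.4907

I(X;Y|Z) = 0.2010 + 0.2923 - 0.4907 = 0.0025 dits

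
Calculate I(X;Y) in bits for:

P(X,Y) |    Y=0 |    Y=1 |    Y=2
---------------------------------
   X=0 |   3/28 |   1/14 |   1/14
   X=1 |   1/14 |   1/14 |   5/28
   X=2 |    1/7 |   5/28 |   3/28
0.0663 bits

Mutual information: I(X;Y) = H(X) + H(Y) - H(X,Y)

Marginals:
P(X) = (1/4, 9/28, 3/7), H(X) = 1.5502 bits
P(Y) = (9/28, 9/28, 5/14), H(Y) = 1.5831 bits

Joint entropy: H(X,Y) = 3.0670 bits

I(X;Y) = 1.5502 + 1.5831 - 3.0670 = 0.0663 bits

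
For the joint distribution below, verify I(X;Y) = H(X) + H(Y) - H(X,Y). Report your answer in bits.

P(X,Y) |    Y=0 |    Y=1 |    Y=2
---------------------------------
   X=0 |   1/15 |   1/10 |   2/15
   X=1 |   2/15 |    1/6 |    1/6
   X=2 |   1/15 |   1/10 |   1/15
I(X;Y) = 0.0115 bits

Mutual information has multiple equivalent forms:
- I(X;Y) = H(X) - H(X|Y)
- I(X;Y) = H(Y) - H(Y|X)
- I(X;Y) = H(X) + H(Y) - H(X,Y)

Computing all quantities:
H(X) = 1.5241, H(Y) = 1.5700, H(X,Y) = 3.0826
H(X|Y) = 1.5126, H(Y|X) = 1.5585

Verification:
H(X) - H(X|Y) = 1.5241 - 1.5126 = 0.0115
H(Y) - H(Y|X) = 1.5700 - 1.5585 = 0.0115
H(X) + H(Y) - H(X,Y) = 1.5241 + 1.5700 - 3.0826 = 0.0115

All forms give I(X;Y) = 0.0115 bits. ✓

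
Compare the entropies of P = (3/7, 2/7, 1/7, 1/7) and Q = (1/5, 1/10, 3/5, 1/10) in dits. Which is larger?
P

Computing entropies in dits:
H(P) = 0.5546
H(Q) = 0.4729

Distribution P has higher entropy.

Intuition: The distribution closer to uniform (more spread out) has higher entropy.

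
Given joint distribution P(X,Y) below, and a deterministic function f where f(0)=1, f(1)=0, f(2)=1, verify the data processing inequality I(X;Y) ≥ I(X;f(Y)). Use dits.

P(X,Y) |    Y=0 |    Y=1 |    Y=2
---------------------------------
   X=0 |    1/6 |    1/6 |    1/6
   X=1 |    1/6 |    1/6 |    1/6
I(X;Y) = 0.0000, I(X;f(Y)) = 0.0000, inequality holds: 0.0000 ≥ 0.0000

Data Processing Inequality: For any Markov chain X → Y → Z, we have I(X;Y) ≥ I(X;Z).

Here Z = f(Y) is a deterministic function of Y, forming X → Y → Z.

Original I(X;Y) = 0.0000 dits

After applying f:
P(X,Z) where Z=f(Y):
- P(X,Z=0) = P(X,Y=1)
- P(X,Z=1) = P(X,Y=0) + P(X,Y=2)

I(X;Z) = I(X;f(Y)) = 0.0000 dits

Verification: 0.0000 ≥ 0.0000 ✓

Information cannot be created by processing; the function f can only lose information about X.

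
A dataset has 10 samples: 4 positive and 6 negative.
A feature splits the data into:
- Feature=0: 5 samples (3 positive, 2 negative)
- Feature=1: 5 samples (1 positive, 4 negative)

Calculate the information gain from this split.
0.1245 bits

Information Gain = H(Y) - H(Y|Feature)

Before split:
P(positive) = 4/10 = 0.4000
H(Y) = 0.9710 bits

After split:
Feature=0: H = 0.9710 bits (weight = 5/10)
Feature=1: H = 0.7219 bits (weight = 5/10)
H(Y|Feature) = (5/10)×0.9710 + (5/10)×0.7219 = 0.8464 bits

Information Gain = 0.9710 - 0.8464 = 0.1245 bits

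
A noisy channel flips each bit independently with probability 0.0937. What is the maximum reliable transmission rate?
0.5513 bits

For a binary symmetric channel (BSC) with error probability p:
Capacity C = 1 - H(p) bits per symbol

where H(p) = -p log₂(p) - (1-p) log₂(1-p) is the binary entropy function.

H(0.0937) = 0.4487 bits
C = 1 - 0.4487 = 0.5513 bits per symbol

This means we can reliably transmit up to 0.5513 bits of information per channel use.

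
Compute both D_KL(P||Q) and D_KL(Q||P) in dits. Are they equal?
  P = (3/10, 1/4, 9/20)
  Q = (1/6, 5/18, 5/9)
D_KL(P||Q) = 0.0240, D_KL(Q||P) = 0.0210

KL divergence is not symmetric: D_KL(P||Q) ≠ D_KL(Q||P) in general.

D_KL(P||Q) = 0.0240 dits
D_KL(Q||P) = 0.0210 dits

No, they are not equal!

This asymmetry is why KL divergence is not a true distance metric.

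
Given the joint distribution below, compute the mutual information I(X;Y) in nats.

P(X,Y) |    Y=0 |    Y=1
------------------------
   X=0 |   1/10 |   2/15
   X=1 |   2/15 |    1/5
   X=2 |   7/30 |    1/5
0.0082 nats

Mutual information: I(X;Y) = H(X) + H(Y) - H(X,Y)

Marginals:
P(X) = (7/30, 1/3, 13/30), H(X) = 1.0681 nats
P(Y) = (7/15, 8/15), H(Y) = 0.6909 nats

Joint entropy: H(X,Y) = 1.7509 nats

I(X;Y) = 1.0681 + 0.6909 - 1.7509 = 0.0082 nats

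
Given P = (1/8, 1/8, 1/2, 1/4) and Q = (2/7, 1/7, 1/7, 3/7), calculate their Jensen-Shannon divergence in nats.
0.0809 nats

Jensen-Shannon divergence is:
JSD(P||Q) = 0.5 × D_KL(P||M) + 0.5 × D_KL(Q||M)
where M = 0.5 × (P + Q) is the mixture distribution.

M = 0.5 × (1/8, 1/8, 1/2, 1/4) + 0.5 × (2/7, 1/7, 1/7, 3/7) = (0.205357, 0.133929, 9/28, 0.339286)

D_KL(P||M) = 0.0739 nats
D_KL(Q||M) = 0.0878 nats

JSD(P||Q) = 0.5 × 0.0739 + 0.5 × 0.0878 = 0.0809 nats

Unlike KL divergence, JSD is symmetric and bounded: 0 ≤ JSD ≤ log(2).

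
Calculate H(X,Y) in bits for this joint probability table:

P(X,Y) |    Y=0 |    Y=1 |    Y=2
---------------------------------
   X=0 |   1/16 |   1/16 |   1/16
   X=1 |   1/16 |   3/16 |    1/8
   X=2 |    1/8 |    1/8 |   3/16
3.0306 bits

Joint entropy is H(X,Y) = -Σ_{x,y} p(x,y) log p(x,y).

Summing over all non-zero entries:
H(X,Y) = -[1/16·log_2(1/16) + 1/16·log_2(1/16) + 1/16·log_2(1/16) + 1/16·log_2(1/16) + 3/16·log_2(3/16) + 1/8·log_2(1/8) + 1/8·log_2(1/8) + 1/8·log_2(1/8) + 3/16·log_2(3/16)]
H(X,Y) = 3.0306 bits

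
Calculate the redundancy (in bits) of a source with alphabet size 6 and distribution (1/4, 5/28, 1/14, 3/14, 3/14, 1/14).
0.1448 bits

Redundancy measures how far a source is from maximum entropy:
R = H_max - H(X)

Maximum entropy for 6 symbols: H_max = log_2(6) = 2.5850 bits
Actual entropy: H(X) = 2.4402 bits
Redundancy: R = 2.5850 - 2.4402 = 0.1448 bits

This redundancy represents potential for compression: the source could be compressed by 0.1448 bits per symbol.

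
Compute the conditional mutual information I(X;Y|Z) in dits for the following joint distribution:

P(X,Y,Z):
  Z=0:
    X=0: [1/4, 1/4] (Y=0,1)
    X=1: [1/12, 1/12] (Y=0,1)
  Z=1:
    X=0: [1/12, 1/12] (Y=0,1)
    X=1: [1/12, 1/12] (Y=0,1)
0.0000 dits

Conditional mutual information: I(X;Y|Z) = H(X|Z) + H(Y|Z) - H(X,Y|Z)

H(Z) = 0.2764
H(X,Z) = 0.5396 → H(X|Z) = 0.2632
H(Y,Z) = 0.5775 → H(Y|Z) = 0.3010
H(X,Y,Z) = 0.8406 → H(X,Y|Z) = 0.5642

I(X;Y|Z) = 0.2632 + 0.3010 - 0.5642 = 0.0000 dits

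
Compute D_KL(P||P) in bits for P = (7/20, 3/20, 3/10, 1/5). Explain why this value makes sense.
0.0000 bits

KL divergence satisfies the Gibbs inequality: D_KL(P||Q) ≥ 0 for all distributions P, Q.

D_KL(P||Q) = Σ p(x) log(p(x)/q(x))
Each term is p(x) × log_2(p(x)/p(x)) = p(x) × log_2(1) = 0, so the sum is 0.
D_KL(P||Q) = 0.0000 bits

When P = Q, the KL divergence is exactly 0, as there is no 'divergence' between identical distributions.

This non-negativity is a fundamental property: relative entropy cannot be negative because it measures how different Q is from P.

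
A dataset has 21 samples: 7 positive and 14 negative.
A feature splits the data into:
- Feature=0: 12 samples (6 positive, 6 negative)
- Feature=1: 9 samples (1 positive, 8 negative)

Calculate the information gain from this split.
0.1312 bits

Information Gain = H(Y) - H(Y|Feature)

Before split:
P(positive) = 7/21 = 0.3333
H(Y) = 0.9183 bits

After split:
Feature=0: H = 1.0000 bits (weight = 12/21)
Feature=1: H = 0.5033 bits (weight = 9/21)
H(Y|Feature) = (12/21)×1.0000 + (9/21)×0.5033 = 0.7871 bits

Information Gain = 0.9183 - 0.7871 = 0.1312 bits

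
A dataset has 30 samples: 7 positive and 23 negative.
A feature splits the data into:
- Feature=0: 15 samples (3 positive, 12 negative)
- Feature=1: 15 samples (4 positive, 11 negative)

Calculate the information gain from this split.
0.0045 bits

Information Gain = H(Y) - H(Y|Feature)

Before split:
P(positive) = 7/30 = 0.2333
H(Y) = 0.7838 bits

After split:
Feature=0: H = 0.7219 bits (weight = 15/30)
Feature=1: H = 0.8366 bits (weight = 15/30)
H(Y|Feature) = (15/30)×0.7219 + (15/30)×0.8366 = 0.7793 bits

Information Gain = 0.7838 - 0.7793 = 0.0045 bits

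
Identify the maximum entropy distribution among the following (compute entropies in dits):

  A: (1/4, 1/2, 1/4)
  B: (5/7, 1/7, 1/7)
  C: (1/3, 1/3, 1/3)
C

For a discrete distribution over n outcomes, entropy is maximized by the uniform distribution.

Computing entropies:
H(A) = 0.4515 dits
H(B) = 0.3458 dits
H(C) = 0.4771 dits

The uniform distribution (where all probabilities equal 1/3) achieves the maximum entropy of log_10(3) = 0.4771 dits.

Distribution C has the highest entropy.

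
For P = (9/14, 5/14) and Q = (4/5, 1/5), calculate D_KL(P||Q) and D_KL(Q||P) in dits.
D_KL(P||Q) = 0.0289, D_KL(Q||P) = 0.0256

KL divergence is not symmetric: D_KL(P||Q) ≠ D_KL(Q||P) in general.

D_KL(P||Q) = 0.0289 dits
D_KL(Q||P) = 0.0256 dits

No, they are not equal!

This asymmetry is why KL divergence is not a true distance metric.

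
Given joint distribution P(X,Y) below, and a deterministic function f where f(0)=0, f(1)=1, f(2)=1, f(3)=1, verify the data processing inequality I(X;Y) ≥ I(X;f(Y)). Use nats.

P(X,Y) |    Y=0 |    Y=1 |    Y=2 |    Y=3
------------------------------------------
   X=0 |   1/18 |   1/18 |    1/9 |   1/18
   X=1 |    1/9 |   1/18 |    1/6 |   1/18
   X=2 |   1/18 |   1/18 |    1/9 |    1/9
I(X;Y) = 0.0245, I(X;f(Y)) = 0.0079, inequality holds: 0.0245 ≥ 0.0079

Data Processing Inequality: For any Markov chain X → Y → Z, we have I(X;Y) ≥ I(X;Z).

Here Z = f(Y) is a deterministic function of Y, forming X → Y → Z.

Original I(X;Y) = 0.0245 nats

After applying f:
P(X,Z) where Z=f(Y):
- P(X,Z=0) = P(X,Y=0)
- P(X,Z=1) = P(X,Y=1) + P(X,Y=2) + P(X,Y=3)

I(X;Z) = I(X;f(Y)) = 0.0079 nats

Verification: 0.0245 ≥ 0.0079 ✓

Information cannot be created by processing; the function f can only lose information about X.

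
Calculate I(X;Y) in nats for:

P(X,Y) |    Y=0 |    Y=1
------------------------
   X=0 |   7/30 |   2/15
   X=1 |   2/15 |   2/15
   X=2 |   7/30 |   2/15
0.0075 nats

Mutual information: I(X;Y) = H(X) + H(Y) - H(X,Y)

Marginals:
P(X) = (11/30, 4/15, 11/30), H(X) = 1.0882 nats
P(Y) = (3/5, 2/5), H(Y) = 0.6730 nats

Joint entropy: H(X,Y) = 1.7537 nats

I(X;Y) = 1.0882 + 0.6730 - 1.7537 = 0.0075 nats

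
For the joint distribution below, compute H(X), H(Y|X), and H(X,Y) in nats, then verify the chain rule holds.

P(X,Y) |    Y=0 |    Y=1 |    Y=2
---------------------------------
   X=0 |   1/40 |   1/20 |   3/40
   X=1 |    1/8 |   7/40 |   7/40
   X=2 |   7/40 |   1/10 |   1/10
H(X,Y) = 2.0718, H(X) = 1.0060, H(Y|X) = 1.0658 (all in nats)

Chain rule: H(X,Y) = H(X) + H(Y|X)

Left side — joint entropy directly:
H(X,Y) = -Σ p(x,y) log p(x,y) = 2.0718 nats

Right side — compute H(Y|X) from the conditional distributions:
P(X) = (3/20, 19/40, 3/8), so H(X) = 1.0060 nats
H(Y|X) = Σ_x P(X=x) · H(Y|X=x):
  P(Y|X=0) = (1/6, 1/3, 1/2), H(Y|X=0) = 1.0114, weight P(X=0) = 3/20
  P(Y|X=1) = (5/19, 7/19, 7/19), H(Y|X=1) = 1.0871, weight P(X=1) = 19/40
  P(Y|X=2) = (7/15, 4/15, 4/15), H(Y|X=2) = 1.0606, weight P(X=2) = 3/8
H(Y|X) = 1.0658 nats

H(X) + H(Y|X) = 1.0060 + 1.0658 = 2.0718 nats

Both sides equal 2.0718 nats. ✓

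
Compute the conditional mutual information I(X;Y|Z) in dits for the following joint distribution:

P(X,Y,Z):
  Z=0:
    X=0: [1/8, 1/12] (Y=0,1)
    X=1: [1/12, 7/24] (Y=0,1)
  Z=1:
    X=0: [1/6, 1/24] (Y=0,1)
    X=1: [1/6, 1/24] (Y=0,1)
0.0180 dits

Conditional mutual information: I(X;Y|Z) = H(X|Z) + H(Y|Z) - H(X,Y|Z)

H(Z) = 0.2950
H(X,Z) = 0.5855 → H(X|Z) = 0.2905
H(Y,Z) = 0.5506 → H(Y|Z) = 0.2557
H(X,Y,Z) = 0.8232 → H(X,Y|Z) = 0.5283

I(X;Y|Z) = 0.2905 + 0.2557 - 0.5283 = 0.0180 dits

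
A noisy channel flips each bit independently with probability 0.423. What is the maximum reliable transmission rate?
0.0172 bits

For a binary symmetric channel (BSC) with error probability p:
Capacity C = 1 - H(p) bits per symbol

where H(p) = -p log₂(p) - (1-p) log₂(1-p) is the binary entropy function.

H(0.423) = 0.9828 bits
C = 1 - 0.9828 = 0.0172 bits per symbol

This means we can reliably transmit up to 0.0172 bits of information per channel use.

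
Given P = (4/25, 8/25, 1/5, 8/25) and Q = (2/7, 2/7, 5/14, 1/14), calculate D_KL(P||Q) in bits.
0.4435 bits

KL divergence: D_KL(P||Q) = Σ p(x) log(p(x)/q(x))

Computing term by term:
  x=0: 4/25 × log_2[(4/25)/(2/7)] = 4/25 × -0.8365 = -0.1338
  x=1: 8/25 × log_2[(8/25)/(2/7)] = 8/25 × 0.1635 = 0.0523
  x=2: 1/5 × log_2[(1/5)/(5/14)] = 1/5 × -0.8365 = -0.1673
  x=3: 8/25 × log_2[(8/25)/(1/14)] = 8/25 × 2.1635 = 0.6923

D_KL(P||Q) = 0.4435 bits

Note: KL divergence is always non-negative and equals 0 iff P = Q.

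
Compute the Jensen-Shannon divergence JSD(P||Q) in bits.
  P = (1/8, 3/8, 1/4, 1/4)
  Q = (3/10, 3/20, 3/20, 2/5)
0.0844 bits

Jensen-Shannon divergence is:
JSD(P||Q) = 0.5 × D_KL(P||M) + 0.5 × D_KL(Q||M)
where M = 0.5 × (P + Q) is the mixture distribution.

M = 0.5 × (1/8, 3/8, 1/4, 1/4) + 0.5 × (3/10, 3/20, 3/20, 2/5) = (0.2125, 0.2625, 1/5, 13/40)

D_KL(P||M) = 0.0831 bits
D_KL(Q||M) = 0.0857 bits

JSD(P||Q) = 0.5 × 0.0831 + 0.5 × 0.0857 = 0.0844 bits

Unlike KL divergence, JSD is symmetric and bounded: 0 ≤ JSD ≤ log(2).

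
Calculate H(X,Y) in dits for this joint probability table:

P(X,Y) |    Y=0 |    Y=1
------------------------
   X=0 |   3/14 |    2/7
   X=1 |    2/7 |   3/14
0.5976 dits

Joint entropy is H(X,Y) = -Σ_{x,y} p(x,y) log p(x,y).

Summing over all non-zero entries:
H(X,Y) = -[3/14·log_10(3/14) + 2/7·log_10(2/7) + 2/7·log_10(2/7) + 3/14·log_10(3/14)]
H(X,Y) = 0.5976 dits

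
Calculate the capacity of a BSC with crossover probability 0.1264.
0.4525 bits

For a binary symmetric channel (BSC) with error probability p:
Capacity C = 1 - H(p) bits per symbol

where H(p) = -p log₂(p) - (1-p) log₂(1-p) is the binary entropy function.

H(0.1264) = 0.5475 bits
C = 1 - 0.5475 = 0.4525 bits per symbol

This means we can reliably transmit up to 0.4525 bits of information per channel use.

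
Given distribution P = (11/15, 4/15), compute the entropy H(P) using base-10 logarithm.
0.2519 dits

Shannon entropy is H(X) = -Σ p(x) log p(x).

For P = (11/15, 4/15):
H = -11/15 × log_10(11/15) -4/15 × log_10(4/15)
H = 0.2519 dits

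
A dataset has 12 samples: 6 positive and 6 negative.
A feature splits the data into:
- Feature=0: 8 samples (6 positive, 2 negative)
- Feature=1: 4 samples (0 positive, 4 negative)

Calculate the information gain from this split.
0.4591 bits

Information Gain = H(Y) - H(Y|Feature)

Before split:
P(positive) = 6/12 = 0.5000
H(Y) = 1.0000 bits

After split:
Feature=0: H = 0.8113 bits (weight = 8/12)
Feature=1: H = 0.0000 bits (weight = 4/12)
H(Y|Feature) = (8/12)×0.8113 + (4/12)×0.0000 = 0.5409 bits

Information Gain = 1.0000 - 0.5409 = 0.4591 bits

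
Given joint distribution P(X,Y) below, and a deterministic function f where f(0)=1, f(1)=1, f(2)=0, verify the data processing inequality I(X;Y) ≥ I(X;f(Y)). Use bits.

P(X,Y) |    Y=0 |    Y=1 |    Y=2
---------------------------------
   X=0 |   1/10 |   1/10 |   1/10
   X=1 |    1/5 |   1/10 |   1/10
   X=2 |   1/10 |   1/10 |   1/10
I(X;Y) = 0.0200, I(X;f(Y)) = 0.0058, inequality holds: 0.0200 ≥ 0.0058

Data Processing Inequality: For any Markov chain X → Y → Z, we have I(X;Y) ≥ I(X;Z).

Here Z = f(Y) is a deterministic function of Y, forming X → Y → Z.

Original I(X;Y) = 0.0200 bits

After applying f:
P(X,Z) where Z=f(Y):
- P(X,Z=0) = P(X,Y=2)
- P(X,Z=1) = P(X,Y=0) + P(X,Y=1)

I(X;Z) = I(X;f(Y)) = 0.0058 bits

Verification: 0.0200 ≥ 0.0058 ✓

Information cannot be created by processing; the function f can only lose information about X.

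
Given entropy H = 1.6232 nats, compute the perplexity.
5.0693

Perplexity is e^H (or exp(H) for natural log).

H = 1.6232 nats
Perplexity = e^1.6232 = 5.0693

Interpretation: The model's uncertainty is equivalent to choosing uniformly among 5.1 options.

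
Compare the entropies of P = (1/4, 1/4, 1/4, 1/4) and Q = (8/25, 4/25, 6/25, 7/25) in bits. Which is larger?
P

Computing entropies in bits:
H(P) = 2.0000
H(Q) = 1.9574

Distribution P has higher entropy.

Intuition: The distribution closer to uniform (more spread out) has higher entropy.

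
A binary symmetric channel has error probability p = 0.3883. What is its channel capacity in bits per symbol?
0.0363 bits

For a binary symmetric channel (BSC) with error probability p:
Capacity C = 1 - H(p) bits per symbol

where H(p) = -p log₂(p) - (1-p) log₂(1-p) is the binary entropy function.

H(0.3883) = 0.9637 bits
C = 1 - 0.9637 = 0.0363 bits per symbol

This means we can reliably transmit up to 0.0363 bits of information per channel use.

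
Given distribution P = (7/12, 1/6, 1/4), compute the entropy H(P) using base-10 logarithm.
0.4168 dits

Shannon entropy is H(X) = -Σ p(x) log p(x).

For P = (7/12, 1/6, 1/4):
H = -7/12 × log_10(7/12) -1/6 × log_10(1/6) -1/4 × log_10(1/4)
H = 0.4168 dits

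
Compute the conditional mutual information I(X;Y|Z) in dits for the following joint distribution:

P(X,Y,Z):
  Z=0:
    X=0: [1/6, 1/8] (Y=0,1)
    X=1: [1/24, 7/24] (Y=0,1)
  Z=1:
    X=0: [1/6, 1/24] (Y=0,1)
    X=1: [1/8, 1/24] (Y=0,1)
0.0320 dits

Conditional mutual information: I(X;Y|Z) = H(X|Z) + H(Y|Z) - H(X,Y|Z)

H(Z) = 0.2873
H(X,Z) = 0.5867 → H(X|Z) = 0.2994
H(Y,Z) = 0.5464 → H(Y|Z) = 0.2590
H(X,Y,Z) = 0.8138 → H(X,Y|Z) = 0.5264

I(X;Y|Z) = 0.2994 + 0.2590 - 0.5264 = 0.0320 dits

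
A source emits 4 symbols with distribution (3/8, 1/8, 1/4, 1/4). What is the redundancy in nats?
0.0654 nats

Redundancy measures how far a source is from maximum entropy:
R = H_max - H(X)

Maximum entropy for 4 symbols: H_max = log_e(4) = 1.3863 nats
Actual entropy: H(X) = 1.3209 nats
Redundancy: R = 1.3863 - 1.3209 = 0.0654 nats

This redundancy represents potential for compression: the source could be compressed by 0.0654 nats per symbol.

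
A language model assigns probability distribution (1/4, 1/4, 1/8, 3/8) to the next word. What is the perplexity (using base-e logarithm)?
3.7467

Perplexity is e^H (or exp(H) for natural log).

First, H = -Σ p log p = 1.3209 nats
Perplexity = e^1.3209 = 3.7467

Interpretation: The model's uncertainty is equivalent to choosing uniformly among 3.7 options.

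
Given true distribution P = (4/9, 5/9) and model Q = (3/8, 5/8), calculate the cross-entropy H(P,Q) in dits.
0.3027 dits

Cross-entropy: H(P,Q) = -Σ p(x) log q(x)

Alternatively: H(P,Q) = H(P) + D_KL(P||Q)
H(P) = 0.2983 dits
D_KL(P||Q) = 0.0044 dits

H(P,Q) = 0.2983 + 0.0044 = 0.3027 dits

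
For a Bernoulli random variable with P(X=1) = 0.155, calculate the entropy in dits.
0.1873 dits

The binary entropy function is:
H(p) = -p log(p) - (1-p) log(1-p)

H(0.155) = -0.155 × log_10(0.155) - 0.845 × log_10(0.845)
H(0.155) = 0.1873 dits

Note: Binary entropy is maximized at p=0.5 (H=1 bit) and minimized at p=0 or p=1 (H=0).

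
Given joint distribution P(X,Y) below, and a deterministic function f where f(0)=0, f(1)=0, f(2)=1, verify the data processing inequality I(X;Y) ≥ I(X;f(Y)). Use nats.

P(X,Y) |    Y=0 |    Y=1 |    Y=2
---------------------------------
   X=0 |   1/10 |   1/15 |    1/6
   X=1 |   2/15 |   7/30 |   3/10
I(X;Y) = 0.0141, I(X;f(Y)) = 0.0011, inequality holds: 0.0141 ≥ 0.0011

Data Processing Inequality: For any Markov chain X → Y → Z, we have I(X;Y) ≥ I(X;Z).

Here Z = f(Y) is a deterministic function of Y, forming X → Y → Z.

Original I(X;Y) = 0.0141 nats

After applying f:
P(X,Z) where Z=f(Y):
- P(X,Z=0) = P(X,Y=0) + P(X,Y=1)
- P(X,Z=1) = P(X,Y=2)

I(X;Z) = I(X;f(Y)) = 0.0011 nats

Verification: 0.0141 ≥ 0.0011 ✓

Information cannot be created by processing; the function f can only lose information about X.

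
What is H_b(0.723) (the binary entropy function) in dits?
0.2563 dits

The binary entropy function is:
H(p) = -p log(p) - (1-p) log(1-p)

H(0.723) = -0.723 × log_10(0.723) - 0.277 × log_10(0.277)
H(0.723) = 0.2563 dits

Note: Binary entropy is maximized at p=0.5 (H=1 bit) and minimized at p=0 or p=1 (H=0).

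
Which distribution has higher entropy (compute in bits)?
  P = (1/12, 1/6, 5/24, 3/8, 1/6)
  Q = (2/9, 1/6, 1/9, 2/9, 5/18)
Q

Computing entropies in bits:
H(P) = 2.1625
H(Q) = 2.2608

Distribution Q has higher entropy.

Intuition: The distribution closer to uniform (more spread out) has higher entropy.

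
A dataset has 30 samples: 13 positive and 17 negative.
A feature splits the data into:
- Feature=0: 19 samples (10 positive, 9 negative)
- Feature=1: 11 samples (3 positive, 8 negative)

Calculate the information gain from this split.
0.0451 bits

Information Gain = H(Y) - H(Y|Feature)

Before split:
P(positive) = 13/30 = 0.4333
H(Y) = 0.9871 bits

After split:
Feature=0: H = 0.9980 bits (weight = 19/30)
Feature=1: H = 0.8454 bits (weight = 11/30)
H(Y|Feature) = (19/30)×0.9980 + (11/30)×0.8454 = 0.9420 bits

Information Gain = 0.9871 - 0.9420 = 0.0451 bits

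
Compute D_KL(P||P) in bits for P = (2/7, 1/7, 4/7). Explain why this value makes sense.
0.0000 bits

KL divergence satisfies the Gibbs inequality: D_KL(P||Q) ≥ 0 for all distributions P, Q.

D_KL(P||Q) = Σ p(x) log(p(x)/q(x))
Each term is p(x) × log_2(p(x)/p(x)) = p(x) × log_2(1) = 0, so the sum is 0.
D_KL(P||Q) = 0.0000 bits

When P = Q, the KL divergence is exactly 0, as there is no 'divergence' between identical distributions.

This non-negativity is a fundamental property: relative entropy cannot be negative because it measures how different Q is from P.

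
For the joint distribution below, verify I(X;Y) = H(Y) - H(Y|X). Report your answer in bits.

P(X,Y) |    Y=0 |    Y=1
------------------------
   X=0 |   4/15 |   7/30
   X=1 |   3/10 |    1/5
I(X;Y) = 0.0033 bits

Mutual information has multiple equivalent forms:
- I(X;Y) = H(X) - H(X|Y)
- I(X;Y) = H(Y) - H(Y|X)
- I(X;Y) = H(X) + H(Y) - H(X,Y)

Computing all quantities:
H(X) = 1.0000, H(Y) = 0.9871, H(X,Y) = 1.9839
H(X|Y) = 0.9967, H(Y|X) = 0.9839

Verification:
H(X) - H(X|Y) = 1.0000 - 0.9967 = 0.0033
H(Y) - H(Y|X) = 0.9871 - 0.9839 = 0.0033
H(X) + H(Y) - H(X,Y) = 1.0000 + 0.9871 - 1.9839 = 0.0033

All forms give I(X;Y) = 0.0033 bits. ✓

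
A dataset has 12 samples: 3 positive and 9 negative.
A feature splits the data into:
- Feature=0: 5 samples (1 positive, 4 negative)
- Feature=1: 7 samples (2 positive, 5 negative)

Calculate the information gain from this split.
0.0070 bits

Information Gain = H(Y) - H(Y|Feature)

Before split:
P(positive) = 3/12 = 0.2500
H(Y) = 0.8113 bits

After split:
Feature=0: H = 0.7219 bits (weight = 5/12)
Feature=1: H = 0.8631 bits (weight = 7/12)
H(Y|Feature) = (5/12)×0.7219 + (7/12)×0.8631 = 0.8043 bits

Information Gain = 0.8113 - 0.8043 = 0.0070 bits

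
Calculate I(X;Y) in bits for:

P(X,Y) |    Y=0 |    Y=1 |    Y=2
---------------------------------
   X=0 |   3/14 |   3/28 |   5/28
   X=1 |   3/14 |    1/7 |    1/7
0.0066 bits

Mutual information: I(X;Y) = H(X) + H(Y) - H(X,Y)

Marginals:
P(X) = (1/2, 1/2), H(X) = 1.0000 bits
P(Y) = (3/7, 1/4, 9/28), H(Y) = 1.5502 bits

Joint entropy: H(X,Y) = 2.5436 bits

I(X;Y) = 1.0000 + 1.5502 - 2.5436 = 0.0066 bits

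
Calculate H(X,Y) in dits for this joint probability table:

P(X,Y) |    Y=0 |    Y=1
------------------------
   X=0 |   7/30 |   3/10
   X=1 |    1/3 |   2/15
0.5801 dits

Joint entropy is H(X,Y) = -Σ_{x,y} p(x,y) log p(x,y).

Summing over all non-zero entries:
H(X,Y) = -[7/30·log_10(7/30) + 3/10·log_10(3/10) + 1/3·log_10(1/3) + 2/15·log_10(2/15)]
H(X,Y) = 0.5801 dits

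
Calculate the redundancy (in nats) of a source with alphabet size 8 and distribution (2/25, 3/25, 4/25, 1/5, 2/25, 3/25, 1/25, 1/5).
0.1007 nats

Redundancy measures how far a source is from maximum entropy:
R = H_max - H(X)

Maximum entropy for 8 symbols: H_max = log_e(8) = 2.0794 nats
Actual entropy: H(X) = 1.9787 nats
Redundancy: R = 2.0794 - 1.9787 = 0.1007 nats

This redundancy represents potential for compression: the source could be compressed by 0.1007 nats per symbol.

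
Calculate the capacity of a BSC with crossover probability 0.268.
0.1614 bits

For a binary symmetric channel (BSC) with error probability p:
Capacity C = 1 - H(p) bits per symbol

where H(p) = -p log₂(p) - (1-p) log₂(1-p) is the binary entropy function.

H(0.268) = 0.8386 bits
C = 1 - 0.8386 = 0.1614 bits per symbol

This means we can reliably transmit up to 0.1614 bits of information per channel use.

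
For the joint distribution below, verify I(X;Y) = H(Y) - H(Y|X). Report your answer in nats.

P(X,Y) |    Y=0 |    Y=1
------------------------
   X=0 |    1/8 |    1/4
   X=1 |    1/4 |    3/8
I(X;Y) = 0.0022 nats

Mutual information has multiple equivalent forms:
- I(X;Y) = H(X) - H(X|Y)
- I(X;Y) = H(Y) - H(Y|X)
- I(X;Y) = H(X) + H(Y) - H(X,Y)

Computing all quantities:
H(X) = 0.6616, H(Y) = 0.6616, H(X,Y) = 1.3209
H(X|Y) = 0.6593, H(Y|X) = 0.6593

Verification:
H(X) - H(X|Y) = 0.6616 - 0.6593 = 0.0022
H(Y) - H(Y|X) = 0.6616 - 0.6593 = 0.0022
H(X) + H(Y) - H(X,Y) = 0.6616 + 0.6616 - 1.3209 = 0.0022

All forms give I(X;Y) = 0.0022 nats. ✓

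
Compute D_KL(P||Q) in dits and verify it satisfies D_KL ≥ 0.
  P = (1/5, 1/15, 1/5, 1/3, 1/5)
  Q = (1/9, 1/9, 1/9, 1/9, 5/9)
0.1576 dits

KL divergence satisfies the Gibbs inequality: D_KL(P||Q) ≥ 0 for all distributions P, Q.

D_KL(P||Q) = Σ p(x) log(p(x)/q(x))
Term by term:
  x=0: 1/5 × log_10[(1/5)/(1/9)] = 0.0511
  x=1: 1/15 × log_10[(1/15)/(1/9)] = -0.0148
  x=2: 1/5 × log_10[(1/5)/(1/9)] = 0.0511
  x=3: 1/3 × log_10[(1/3)/(1/9)] = 0.1590
  x=4: 1/5 × log_10[(1/5)/(5/9)] = -0.0887
D_KL(P||Q) = 0.1576 dits

D_KL(P||Q) = 0.1576 ≥ 0 ✓

This non-negativity is a fundamental property: relative entropy cannot be negative because it measures how different Q is from P.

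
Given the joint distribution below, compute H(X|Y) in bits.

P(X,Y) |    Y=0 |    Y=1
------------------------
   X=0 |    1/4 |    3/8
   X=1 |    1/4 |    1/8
0.9056 bits

Using the chain rule: H(X|Y) = H(X,Y) - H(Y)

First, compute H(X,Y) = 1.9056 bits

Marginal P(Y) = (1/2, 1/2)
H(Y) = 1.0000 bits

H(X|Y) = H(X,Y) - H(Y) = 1.9056 - 1.0000 = 0.9056 bits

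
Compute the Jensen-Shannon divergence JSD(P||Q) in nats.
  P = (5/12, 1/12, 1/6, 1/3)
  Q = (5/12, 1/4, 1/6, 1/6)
0.0360 nats

Jensen-Shannon divergence is:
JSD(P||Q) = 0.5 × D_KL(P||M) + 0.5 × D_KL(Q||M)
where M = 0.5 × (P + Q) is the mixture distribution.

M = 0.5 × (5/12, 1/12, 1/6, 1/3) + 0.5 × (5/12, 1/4, 1/6, 1/6) = (5/12, 1/6, 1/6, 1/4)

D_KL(P||M) = 0.0381 nats
D_KL(Q||M) = 0.0338 nats

JSD(P||Q) = 0.5 × 0.0381 + 0.5 × 0.0338 = 0.0360 nats

Unlike KL divergence, JSD is symmetric and bounded: 0 ≤ JSD ≤ log(2).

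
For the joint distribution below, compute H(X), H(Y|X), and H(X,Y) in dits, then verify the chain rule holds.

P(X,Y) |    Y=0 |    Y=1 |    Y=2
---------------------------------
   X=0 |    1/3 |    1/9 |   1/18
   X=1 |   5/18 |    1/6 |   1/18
H(X,Y) = 0.6888, H(X) = 0.3010, H(Y|X) = 0.3877 (all in dits)

Chain rule: H(X,Y) = H(X) + H(Y|X)

Left side — joint entropy directly:
H(X,Y) = -Σ p(x,y) log p(x,y) = 0.6888 dits

Right side — compute H(Y|X) from the conditional distributions:
P(X) = (1/2, 1/2), so H(X) = 0.3010 dits
H(Y|X) = Σ_x P(X=x) · H(Y|X=x):
  P(Y|X=0) = (2/3, 2/9, 1/9), H(Y|X=0) = 0.3686, weight P(X=0) = 1/2
  P(Y|X=1) = (5/9, 1/3, 1/9), H(Y|X=1) = 0.4069, weight P(X=1) = 1/2
H(Y|X) = 0.3877 dits

H(X) + H(Y|X) = 0.3010 + 0.3877 = 0.6888 dits

Both sides equal 0.6888 dits. ✓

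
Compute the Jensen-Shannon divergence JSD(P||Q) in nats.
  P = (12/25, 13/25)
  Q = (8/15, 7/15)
0.0014 nats

Jensen-Shannon divergence is:
JSD(P||Q) = 0.5 × D_KL(P||M) + 0.5 × D_KL(Q||M)
where M = 0.5 × (P + Q) is the mixture distribution.

M = 0.5 × (12/25, 13/25) + 0.5 × (8/15, 7/15) = (0.506667, 0.493333)

D_KL(P||M) = 0.0014 nats
D_KL(Q||M) = 0.0014 nats

JSD(P||Q) = 0.5 × 0.0014 + 0.5 × 0.0014 = 0.0014 nats

Unlike KL divergence, JSD is symmetric and bounded: 0 ≤ JSD ≤ log(2).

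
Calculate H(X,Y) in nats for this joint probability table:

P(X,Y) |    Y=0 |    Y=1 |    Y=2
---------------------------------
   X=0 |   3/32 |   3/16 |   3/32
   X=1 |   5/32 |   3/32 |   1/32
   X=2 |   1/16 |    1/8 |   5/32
2.1012 nats

Joint entropy is H(X,Y) = -Σ_{x,y} p(x,y) log p(x,y).

Summing over all non-zero entries:
H(X,Y) = -[3/32·log_e(3/32) + 3/16·log_e(3/16) + 3/32·log_e(3/32) + 5/32·log_e(5/32) + 3/32·log_e(3/32) + 1/32·log_e(1/32) + 1/16·log_e(1/16) + 1/8·log_e(1/8) + 5/32·log_e(5/32)]
H(X,Y) = 2.1012 nats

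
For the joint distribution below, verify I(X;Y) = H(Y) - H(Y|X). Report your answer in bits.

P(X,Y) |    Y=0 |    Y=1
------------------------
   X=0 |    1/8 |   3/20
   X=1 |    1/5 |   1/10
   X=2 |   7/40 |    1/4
I(X;Y) = 0.0358 bits

Mutual information has multiple equivalent forms:
- I(X;Y) = H(X) - H(X|Y)
- I(X;Y) = H(Y) - H(Y|X)
- I(X;Y) = H(X) + H(Y) - H(X,Y)

Computing all quantities:
H(X) = 1.5579, H(Y) = 1.0000, H(X,Y) = 2.5222
H(X|Y) = 1.5222, H(Y|X) = 0.9642

Verification:
H(X) - H(X|Y) = 1.5579 - 1.5222 = 0.0358
H(Y) - H(Y|X) = 1.0000 - 0.9642 = 0.0358
H(X) + H(Y) - H(X,Y) = 1.5579 + 1.0000 - 2.5222 = 0.0358

All forms give I(X;Y) = 0.0358 bits. ✓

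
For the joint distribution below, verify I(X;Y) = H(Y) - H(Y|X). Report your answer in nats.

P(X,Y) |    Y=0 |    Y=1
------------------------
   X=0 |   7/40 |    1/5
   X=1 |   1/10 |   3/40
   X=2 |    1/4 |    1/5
I(X;Y) = 0.0042 nats

Mutual information has multiple equivalent forms:
- I(X;Y) = H(X) - H(X|Y)
- I(X;Y) = H(Y) - H(Y|X)
- I(X;Y) = H(X) + H(Y) - H(X,Y)

Computing all quantities:
H(X) = 1.0322, H(Y) = 0.6919, H(X,Y) = 1.7199
H(X|Y) = 1.0280, H(Y|X) = 0.6877

Verification:
H(X) - H(X|Y) = 1.0322 - 1.0280 = 0.0042
H(Y) - H(Y|X) = 0.6919 - 0.6877 = 0.0042
H(X) + H(Y) - H(X,Y) = 1.0322 + 0.6919 - 1.7199 = 0.0042

All forms give I(X;Y) = 0.0042 nats. ✓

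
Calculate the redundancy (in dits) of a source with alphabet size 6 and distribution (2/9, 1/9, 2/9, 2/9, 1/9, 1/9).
0.0246 dits

Redundancy measures how far a source is from maximum entropy:
R = H_max - H(X)

Maximum entropy for 6 symbols: H_max = log_10(6) = 0.7782 dits
Actual entropy: H(X) = 0.7536 dits
Redundancy: R = 0.7782 - 0.7536 = 0.0246 dits

This redundancy represents potential for compression: the source could be compressed by 0.0246 dits per symbol.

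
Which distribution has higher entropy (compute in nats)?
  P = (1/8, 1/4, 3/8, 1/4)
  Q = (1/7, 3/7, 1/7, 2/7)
P

Computing entropies in nats:
H(P) = 1.3209
H(Q) = 1.2770

Distribution P has higher entropy.

Intuition: The distribution closer to uniform (more spread out) has higher entropy.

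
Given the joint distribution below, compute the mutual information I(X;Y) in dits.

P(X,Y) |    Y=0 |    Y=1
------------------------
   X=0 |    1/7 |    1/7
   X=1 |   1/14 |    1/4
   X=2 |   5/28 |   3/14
0.0135 dits

Mutual information: I(X;Y) = H(X) + H(Y) - H(X,Y)

Marginals:
P(X) = (2/7, 9/28, 11/28), H(X) = 0.4733 dits
P(Y) = (11/28, 17/28), H(Y) = 0.2910 dits

Joint entropy: H(X,Y) = 0.7508 dits

I(X;Y) = 0.4733 + 0.2910 - 0.7508 = 0.0135 dits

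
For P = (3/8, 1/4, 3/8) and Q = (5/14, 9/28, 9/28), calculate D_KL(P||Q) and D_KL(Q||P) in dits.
D_KL(P||Q) = 0.0058, D_KL(Q||P) = 0.0060

KL divergence is not symmetric: D_KL(P||Q) ≠ D_KL(Q||P) in general.

D_KL(P||Q) = 0.0058 dits
D_KL(Q||P) = 0.0060 dits

No, they are not equal!

This asymmetry is why KL divergence is not a true distance metric.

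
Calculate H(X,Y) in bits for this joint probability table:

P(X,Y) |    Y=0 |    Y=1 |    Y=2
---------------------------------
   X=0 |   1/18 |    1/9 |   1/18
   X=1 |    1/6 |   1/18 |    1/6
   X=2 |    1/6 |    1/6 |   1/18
3.0022 bits

Joint entropy is H(X,Y) = -Σ_{x,y} p(x,y) log p(x,y).

Summing over all non-zero entries:
H(X,Y) = -[1/18·log_2(1/18) + 1/9·log_2(1/9) + 1/18·log_2(1/18) + 1/6·log_2(1/6) + 1/18·log_2(1/18) + 1/6·log_2(1/6) + 1/6·log_2(1/6) + 1/6·log_2(1/6) + 1/18·log_2(1/18)]
H(X,Y) = 3.0022 bits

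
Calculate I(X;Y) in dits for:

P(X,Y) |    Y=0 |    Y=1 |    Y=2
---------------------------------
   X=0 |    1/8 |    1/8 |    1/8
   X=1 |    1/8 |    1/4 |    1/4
0.0047 dits

Mutual information: I(X;Y) = H(X) + H(Y) - H(X,Y)

Marginals:
P(X) = (3/8, 5/8), H(X) = 0.2873 dits
P(Y) = (1/4, 3/8, 3/8), H(Y) = 0.4700 dits

Joint entropy: H(X,Y) = 0.7526 dits

I(X;Y) = 0.2873 + 0.4700 - 0.7526 = 0.0047 dits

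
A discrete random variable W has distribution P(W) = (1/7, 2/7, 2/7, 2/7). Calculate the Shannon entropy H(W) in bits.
1.9502 bits

Shannon entropy is H(X) = -Σ p(x) log p(x).

For P = (1/7, 2/7, 2/7, 2/7):
H = -1/7 × log_2(1/7) -2/7 × log_2(2/7) -2/7 × log_2(2/7) -2/7 × log_2(2/7)
H = 1.9502 bits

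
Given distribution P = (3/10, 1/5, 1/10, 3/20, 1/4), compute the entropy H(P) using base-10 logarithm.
0.6708 dits

Shannon entropy is H(X) = -Σ p(x) log p(x).

For P = (3/10, 1/5, 1/10, 3/20, 1/4):
H = -3/10 × log_10(3/10) -1/5 × log_10(1/5) -1/10 × log_10(1/10) -3/20 × log_10(3/20) -1/4 × log_10(1/4)
H = 0.6708 dits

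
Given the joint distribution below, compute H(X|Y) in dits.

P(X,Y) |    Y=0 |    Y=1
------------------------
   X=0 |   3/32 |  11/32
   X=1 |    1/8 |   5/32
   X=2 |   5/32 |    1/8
0.4462 dits

Using the chain rule: H(X|Y) = H(X,Y) - H(Y)

First, compute H(X,Y) = 0.7335 dits

Marginal P(Y) = (3/8, 5/8)
H(Y) = 0.2873 dits

H(X|Y) = H(X,Y) - H(Y) = 0.7335 - 0.2873 = 0.4462 dits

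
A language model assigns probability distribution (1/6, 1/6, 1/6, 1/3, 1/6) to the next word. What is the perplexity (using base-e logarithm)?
4.7622

Perplexity is e^H (or exp(H) for natural log).

First, H = -Σ p log p = 1.5607 nats
Perplexity = e^1.5607 = 4.7622

Interpretation: The model's uncertainty is equivalent to choosing uniformly among 4.8 options.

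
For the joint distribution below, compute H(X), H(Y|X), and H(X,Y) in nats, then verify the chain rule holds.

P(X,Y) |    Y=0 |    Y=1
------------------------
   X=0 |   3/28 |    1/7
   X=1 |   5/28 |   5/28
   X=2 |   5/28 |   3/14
H(X,Y) = 1.7703, H(X) = 1.0813, H(Y|X) = 0.6890 (all in nats)

Chain rule: H(X,Y) = H(X) + H(Y|X)

Left side — joint entropy directly:
H(X,Y) = -Σ p(x,y) log p(x,y) = 1.7703 nats

Right side — compute H(Y|X) from the conditional distributions:
P(X) = (1/4, 5/14, 11/28), so H(X) = 1.0813 nats
H(Y|X) = Σ_x P(X=x) · H(Y|X=x):
  P(Y|X=0) = (3/7, 4/7), H(Y|X=0) = 0.6829, weight P(X=0) = 1/4
  P(Y|X=1) = (1/2, 1/2), H(Y|X=1) = 0.6931, weight P(X=1) = 5/14
  P(Y|X=2) = (5/11, 6/11), H(Y|X=2) = 0.6890, weight P(X=2) = 11/28
H(Y|X) = 0.6890 nats

H(X) + H(Y|X) = 1.0813 + 0.6890 = 1.7703 nats

Both sides equal 1.7703 nats. ✓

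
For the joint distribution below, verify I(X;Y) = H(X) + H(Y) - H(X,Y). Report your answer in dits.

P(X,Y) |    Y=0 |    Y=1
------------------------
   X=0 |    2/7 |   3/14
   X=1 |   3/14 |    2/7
I(X;Y) = 0.0044 dits

Mutual information has multiple equivalent forms:
- I(X;Y) = H(X) - H(X|Y)
- I(X;Y) = H(Y) - H(Y|X)
- I(X;Y) = H(X) + H(Y) - H(X,Y)

Computing all quantities:
H(X) = 0.3010, H(Y) = 0.3010, H(X,Y) = 0.5976
H(X|Y) = 0.2966, H(Y|X) = 0.2966

Verification:
H(X) - H(X|Y) = 0.3010 - 0.2966 = 0.0044
H(Y) - H(Y|X) = 0.3010 - 0.2966 = 0.0044
H(X) + H(Y) - H(X,Y) = 0.3010 + 0.3010 - 0.5976 = 0.0044

All forms give I(X;Y) = 0.0044 dits. ✓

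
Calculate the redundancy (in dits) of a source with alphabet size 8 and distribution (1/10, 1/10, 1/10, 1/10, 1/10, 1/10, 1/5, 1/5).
0.0235 dits

Redundancy measures how far a source is from maximum entropy:
R = H_max - H(X)

Maximum entropy for 8 symbols: H_max = log_10(8) = 0.9031 dits
Actual entropy: H(X) = 0.8796 dits
Redundancy: R = 0.9031 - 0.8796 = 0.0235 dits

This redundancy represents potential for compression: the source could be compressed by 0.0235 dits per symbol.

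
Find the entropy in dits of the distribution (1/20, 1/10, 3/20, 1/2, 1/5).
0.5789 dits

Shannon entropy is H(X) = -Σ p(x) log p(x).

For P = (1/20, 1/10, 3/20, 1/2, 1/5):
H = -1/20 × log_10(1/20) -1/10 × log_10(1/10) -3/20 × log_10(3/20) -1/2 × log_10(1/2) -1/5 × log_10(1/5)
H = 0.5789 dits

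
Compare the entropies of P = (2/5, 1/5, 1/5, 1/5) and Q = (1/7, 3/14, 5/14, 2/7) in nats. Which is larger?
Q

Computing entropies in nats:
H(P) = 1.3322
H(Q) = 1.3337

Distribution Q has higher entropy.

Intuition: The distribution closer to uniform (more spread out) has higher entropy.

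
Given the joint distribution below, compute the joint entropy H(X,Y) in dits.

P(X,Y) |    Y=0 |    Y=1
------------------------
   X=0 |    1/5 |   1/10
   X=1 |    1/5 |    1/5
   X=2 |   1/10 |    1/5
0.7592 dits

Joint entropy is H(X,Y) = -Σ_{x,y} p(x,y) log p(x,y).

Summing over all non-zero entries:
H(X,Y) = -[1/5·log_10(1/5) + 1/10·log_10(1/10) + 1/5·log_10(1/5) + 1/5·log_10(1/5) + 1/10·log_10(1/10) + 1/5·log_10(1/5)]
H(X,Y) = 0.7592 dits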